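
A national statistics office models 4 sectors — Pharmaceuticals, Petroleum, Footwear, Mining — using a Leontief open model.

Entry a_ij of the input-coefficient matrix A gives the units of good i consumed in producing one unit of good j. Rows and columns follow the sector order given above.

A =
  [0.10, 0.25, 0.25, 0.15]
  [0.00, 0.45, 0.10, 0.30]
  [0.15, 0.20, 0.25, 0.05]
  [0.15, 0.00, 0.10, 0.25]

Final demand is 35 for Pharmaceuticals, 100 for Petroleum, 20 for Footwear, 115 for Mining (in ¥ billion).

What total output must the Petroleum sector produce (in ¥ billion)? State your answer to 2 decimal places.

x_2 = 333.18

I − A =
  [   0.90    -0.25    -0.25    -0.15]
  [   0.00     0.55    -0.10    -0.30]
  [  -0.15    -0.20     0.75    -0.05]
  [  -0.15     0.00    -0.10     0.75]
Compute the cofactors C_ij = (−1)^(i+j)·(3×3 minor ij) of I−A; the adjugate is their transpose:
adj(I−A) = Cᵀ =
  [ 0.285625   0.179875   0.137625   0.138250]
  [ 0.050250   0.452625   0.103500   0.198000]
  [ 0.075000   0.160500   0.347625   0.102375]
  [ 0.067125   0.057375   0.073875   0.328875]
det(I−A) = Σ_j (I−A)_1j·C_1j = (0.90)(0.285625) + (-0.25)(0.050250) + (-0.25)(0.075000) + (-0.15)(0.067125) = 0.21568125
(I − A)⁻¹ = adj(I−A) / det(I−A) ≈
  [   1.3243     0.8340     0.6381     0.6410]
  [   0.2330     2.0986     0.4799     0.9180]
  [   0.3477     0.7442     1.6118     0.4747]
  [   0.3112     0.2660     0.3425     1.5248]
x = (I − A)⁻¹ d = adj(I−A)·d / det(I−A), with det(I−A) = 0.21568125:
  x_1 = (0.285625·35 + 0.179875·100 + 0.137625·20 + 0.138250·115) / 0.21568125 = 46.635625 / 0.21568125 ≈ 216.22
  x_2 = (0.050250·35 + 0.452625·100 + 0.103500·20 + 0.198000·115) / 0.21568125 = 71.86125 / 0.21568125 ≈ 333.18
  x_3 = (0.075000·35 + 0.160500·100 + 0.347625·20 + 0.102375·115) / 0.21568125 = 37.400625 / 0.21568125 ≈ 173.41
  x_4 = (0.067125·35 + 0.057375·100 + 0.073875·20 + 0.328875·115) / 0.21568125 = 47.385 / 0.21568125 ≈ 219.70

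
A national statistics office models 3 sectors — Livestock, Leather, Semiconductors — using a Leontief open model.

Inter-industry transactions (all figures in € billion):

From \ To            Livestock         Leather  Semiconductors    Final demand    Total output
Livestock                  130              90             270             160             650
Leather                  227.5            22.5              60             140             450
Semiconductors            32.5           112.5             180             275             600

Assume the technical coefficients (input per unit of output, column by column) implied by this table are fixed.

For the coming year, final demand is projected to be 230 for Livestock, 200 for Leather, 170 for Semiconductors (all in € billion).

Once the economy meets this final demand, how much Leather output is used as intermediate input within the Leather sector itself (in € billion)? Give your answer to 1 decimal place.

z_22 = 25.6

Technical coefficients a_ij = z_ij / X_j:
  a_11 = 130/650 = 0.20, a_21 = 227.5/650 = 0.35, a_31 = 32.5/650 = 0.05
  a_12 = 90/450 = 0.20, a_22 = 22.5/450 = 0.05, a_32 = 112.5/450 = 0.25
  a_13 = 270/600 = 0.45, a_23 = 60/600 = 0.10, a_33 = 180/600 = 0.30
I − A =
  [   0.80    -0.20    -0.45]
  [  -0.35     0.95    -0.10]
  [  -0.05    -0.25     0.70]
Cofactors of I−A, C_ij = (−1)^(i+j)·(minor ij) (rows/columns in the sector order above):
  C_11 = (0.95)(0.70) − (-0.10)(-0.25) = 0.6400
  C_12 = −[(-0.35)(0.70) − (-0.10)(-0.05)] = 0.2500
  C_13 = (-0.35)(-0.25) − (0.95)(-0.05) = 0.1350
  C_21 = −[(-0.20)(0.70) − (-0.45)(-0.25)] = 0.2525
  C_22 = (0.80)(0.70) − (-0.45)(-0.05) = 0.5375
  C_23 = −[(0.80)(-0.25) − (-0.20)(-0.05)] = 0.2100
  C_31 = (-0.20)(-0.10) − (-0.45)(0.95) = 0.4475
  C_32 = −[(0.80)(-0.10) − (-0.45)(-0.35)] = 0.2375
  C_33 = (0.80)(0.95) − (-0.20)(-0.35) = 0.6900
det(I−A) = Σ_j (I−A)_1j·C_1j = (0.80)(0.6400) + (-0.20)(0.2500) + (-0.45)(0.1350) = 0.40125
adj(I−A) = Cᵀ =
  [ 0.6400   0.2525   0.4475]
  [ 0.2500   0.5375   0.2375]
  [ 0.1350   0.2100   0.6900]
(I − A)⁻¹ = adj(I−A) / det(I−A) ≈
  [   1.5950     0.6293     1.1153]
  [   0.6231     1.3396     0.5919]
  [   0.3364     0.5234     1.7196]
First solve x = (I − A)⁻¹ d = adj(I−A)·d / det(I−A); in particular x_2 = (0.2500·230 + 0.5375·200 + 0.2375·170) / 0.40125 = 205.375 / 0.40125 ≈ 511.838.
Intermediate flow from 2 to 2: z_22 = a_22 · x_2 = 0.05 × 205.375 / 0.40125 = 10.26875 / 0.40125 ≈ 25.6.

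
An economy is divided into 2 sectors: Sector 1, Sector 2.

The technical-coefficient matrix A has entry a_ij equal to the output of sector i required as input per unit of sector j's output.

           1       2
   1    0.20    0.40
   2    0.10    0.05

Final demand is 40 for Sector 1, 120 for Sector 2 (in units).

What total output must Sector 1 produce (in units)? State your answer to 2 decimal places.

I − A =
  [   0.80    -0.40]
  [  -0.10     0.95]
det(I−A) = (0.80)(0.95) − (-0.40)(-0.10) = 0.7200
adj(I−A) = [[0.95, 0.40], [0.10, 0.80]]
(I − A)⁻¹ = adj(I−A) / det(I−A) ≈
  [   1.3194     0.5556]
  [   0.1389     1.1111]
x = (I − A)⁻¹ d = adj(I−A)·d / det(I−A), with det(I−A) = 0.7200:
  x_1 = (0.95·40 + 0.40·120) / 0.7200 = 86.00 / 0.7200 ≈ 119.44
  x_2 = (0.10·40 + 0.80·120) / 0.7200 = 100.00 / 0.7200 ≈ 138.89

x_1 = 119.44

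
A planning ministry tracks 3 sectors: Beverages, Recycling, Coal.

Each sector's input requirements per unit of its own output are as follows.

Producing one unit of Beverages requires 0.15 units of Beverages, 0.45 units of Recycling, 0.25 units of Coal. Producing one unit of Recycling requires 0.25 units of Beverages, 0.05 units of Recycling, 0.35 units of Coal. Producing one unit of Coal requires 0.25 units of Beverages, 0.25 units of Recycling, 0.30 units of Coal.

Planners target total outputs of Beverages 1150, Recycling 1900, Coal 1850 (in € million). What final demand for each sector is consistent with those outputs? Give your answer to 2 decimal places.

d_1 = 40.00, d_2 = 825.00, d_3 = 342.50

I − A =
  [   0.85    -0.25    -0.25]
  [  -0.45     0.95    -0.25]
  [  -0.25    -0.35     0.70]
d = (I − A) x:
  d_1 = (+0.85)·1150 + (-0.25)·1900 + (-0.25)·1850 = 40.00
  d_2 = (-0.45)·1150 + (+0.95)·1900 + (-0.25)·1850 = 825.00
  d_3 = (-0.25)·1150 + (-0.35)·1900 + (+0.70)·1850 = 342.50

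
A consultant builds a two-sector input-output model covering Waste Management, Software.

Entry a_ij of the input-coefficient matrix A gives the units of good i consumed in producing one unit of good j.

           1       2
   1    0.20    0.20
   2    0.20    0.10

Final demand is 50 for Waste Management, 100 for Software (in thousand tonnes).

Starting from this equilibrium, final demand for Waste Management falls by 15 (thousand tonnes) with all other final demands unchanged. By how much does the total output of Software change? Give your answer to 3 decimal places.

Δx_2 = -4.412

I − A =
  [   0.80    -0.20]
  [  -0.20     0.90]
det(I−A) = (0.80)(0.90) − (-0.20)(-0.20) = 0.6800
adj(I−A) = [[0.90, 0.20], [0.20, 0.80]]
(I − A)⁻¹ = adj(I−A) / det(I−A) ≈
  [   1.3235     0.2941]
  [   0.2941     1.1765]
Δx = (I − A)⁻¹ Δd with Δd having -15 in the Waste Management component and 0 elsewhere.
So Δx_2 = L_21 · (-15), where L_21 = adj(I−A)_21 / det(I−A) = 0.20 / 0.6800.
Δx_2 = 0.20 × (-15) / 0.6800 = -3.00 / 0.6800 ≈ -4.412.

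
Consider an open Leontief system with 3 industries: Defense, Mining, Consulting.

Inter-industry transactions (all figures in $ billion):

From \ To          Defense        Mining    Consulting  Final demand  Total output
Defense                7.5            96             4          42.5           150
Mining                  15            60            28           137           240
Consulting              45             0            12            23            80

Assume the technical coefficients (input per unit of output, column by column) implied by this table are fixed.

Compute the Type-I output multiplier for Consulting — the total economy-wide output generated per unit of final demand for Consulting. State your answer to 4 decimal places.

Technical coefficients a_ij = z_ij / X_j:
  a_11 = 7.5/150 = 0.05, a_21 = 15/150 = 0.10, a_31 = 45/150 = 0.30
  a_12 = 96/240 = 0.40, a_22 = 60/240 = 0.25, a_32 = 0/240 = 0.00
  a_13 = 4/80 = 0.05, a_23 = 28/80 = 0.35, a_33 = 12/80 = 0.15
I − A =
  [   0.95    -0.40    -0.05]
  [  -0.10     0.75    -0.35]
  [  -0.30     0.00     0.85]
Cofactors of I−A, C_ij = (−1)^(i+j)·(minor ij) (rows/columns in the sector order above):
  C_11 = (0.75)(0.85) − (-0.35)(0.00) = 0.6375
  C_12 = −[(-0.10)(0.85) − (-0.35)(-0.30)] = 0.1900
  C_13 = (-0.10)(0.00) − (0.75)(-0.30) = 0.2250
  C_21 = −[(-0.40)(0.85) − (-0.05)(0.00)] = 0.3400
  C_22 = (0.95)(0.85) − (-0.05)(-0.30) = 0.7925
  C_23 = −[(0.95)(0.00) − (-0.40)(-0.30)] = 0.1200
  C_31 = (-0.40)(-0.35) − (-0.05)(0.75) = 0.1775
  C_32 = −[(0.95)(-0.35) − (-0.05)(-0.10)] = 0.3375
  C_33 = (0.95)(0.75) − (-0.40)(-0.10) = 0.6725
det(I−A) = Σ_j (I−A)_1j·C_1j = (0.95)(0.6375) + (-0.40)(0.1900) + (-0.05)(0.2250) = 0.518375
adj(I−A) = Cᵀ =
  [ 0.6375   0.3400   0.1775]
  [ 0.1900   0.7925   0.3375]
  [ 0.2250   0.1200   0.6725]
(I − A)⁻¹ = adj(I−A) / det(I−A) ≈
  [   1.22980     0.65590     0.34242]
  [   0.36653     1.52882     0.65107]
  [   0.43405     0.23149     1.29732]
The output multiplier for sector j is the column-j sum of the Leontief inverse (I − A)⁻¹ = adj(I−A) / det(I−A).
Column 3 of adj(I−A): (0.1775, 0.3375, 0.6725); det(I−A) = 0.518375.
m_3 = (0.1775 + 0.3375 + 0.6725) / 0.518375 = 1.1875 / 0.518375 ≈ 2.2908.

m_3 = 2.2908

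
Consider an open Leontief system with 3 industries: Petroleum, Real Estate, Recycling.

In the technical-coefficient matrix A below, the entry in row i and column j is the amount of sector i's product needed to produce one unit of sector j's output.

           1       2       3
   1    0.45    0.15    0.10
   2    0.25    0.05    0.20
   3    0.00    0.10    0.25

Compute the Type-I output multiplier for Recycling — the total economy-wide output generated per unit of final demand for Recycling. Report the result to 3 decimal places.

I − A =
  [   0.55    -0.15    -0.10]
  [  -0.25     0.95    -0.20]
  [   0.00    -0.10     0.75]
Cofactors of I−A, C_ij = (−1)^(i+j)·(minor ij) (rows/columns in the sector order above):
  C_11 = (0.95)(0.75) − (-0.20)(-0.10) = 0.6925
  C_12 = −[(-0.25)(0.75) − (-0.20)(0.00)] = 0.1875
  C_13 = (-0.25)(-0.10) − (0.95)(0.00) = 0.0250
  C_21 = −[(-0.15)(0.75) − (-0.10)(-0.10)] = 0.1225
  C_22 = (0.55)(0.75) − (-0.10)(0.00) = 0.4125
  C_23 = −[(0.55)(-0.10) − (-0.15)(0.00)] = 0.0550
  C_31 = (-0.15)(-0.20) − (-0.10)(0.95) = 0.1250
  C_32 = −[(0.55)(-0.20) − (-0.10)(-0.25)] = 0.1350
  C_33 = (0.55)(0.95) − (-0.15)(-0.25) = 0.4850
det(I−A) = Σ_j (I−A)_1j·C_1j = (0.55)(0.6925) + (-0.15)(0.1875) + (-0.10)(0.0250) = 0.35025
adj(I−A) = Cᵀ =
  [ 0.6925   0.1225   0.1250]
  [ 0.1875   0.4125   0.1350]
  [ 0.0250   0.0550   0.4850]
(I − A)⁻¹ = adj(I−A) / det(I−A) ≈
  [   1.9772     0.3498     0.3569]
  [   0.5353     1.1777     0.3854]
  [   0.0714     0.1570     1.3847]
The output multiplier for sector j is the column-j sum of the Leontief inverse (I − A)⁻¹ = adj(I−A) / det(I−A).
Column 3 of adj(I−A): (0.1250, 0.1350, 0.4850); det(I−A) = 0.35025.
m_3 = (0.1250 + 0.1350 + 0.4850) / 0.35025 = 0.745 / 0.35025 ≈ 2.127.

m_3 = 2.127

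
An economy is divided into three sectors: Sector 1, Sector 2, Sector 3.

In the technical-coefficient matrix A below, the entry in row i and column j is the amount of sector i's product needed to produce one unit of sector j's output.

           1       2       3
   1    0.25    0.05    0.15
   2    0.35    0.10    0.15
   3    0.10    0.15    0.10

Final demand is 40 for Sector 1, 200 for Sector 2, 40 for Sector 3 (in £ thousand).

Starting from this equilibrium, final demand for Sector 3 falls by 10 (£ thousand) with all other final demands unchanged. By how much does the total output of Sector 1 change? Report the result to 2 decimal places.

Δx_1 = -2.58

I − A =
  [   0.75    -0.05    -0.15]
  [  -0.35     0.90    -0.15]
  [  -0.10    -0.15     0.90]
Cofactors of I−A, C_ij = (−1)^(i+j)·(minor ij) (rows/columns in the sector order above):
  C_11 = (0.90)(0.90) − (-0.15)(-0.15) = 0.7875
  C_12 = −[(-0.35)(0.90) − (-0.15)(-0.10)] = 0.3300
  C_13 = (-0.35)(-0.15) − (0.90)(-0.10) = 0.1425
  C_21 = −[(-0.05)(0.90) − (-0.15)(-0.15)] = 0.0675
  C_22 = (0.75)(0.90) − (-0.15)(-0.10) = 0.6600
  C_23 = −[(0.75)(-0.15) − (-0.05)(-0.10)] = 0.1175
  C_31 = (-0.05)(-0.15) − (-0.15)(0.90) = 0.1425
  C_32 = −[(0.75)(-0.15) − (-0.15)(-0.35)] = 0.1650
  C_33 = (0.75)(0.90) − (-0.05)(-0.35) = 0.6575
det(I−A) = Σ_j (I−A)_1j·C_1j = (0.75)(0.7875) + (-0.05)(0.3300) + (-0.15)(0.1425) = 0.55275
adj(I−A) = Cᵀ =
  [ 0.7875   0.0675   0.1425]
  [ 0.3300   0.6600   0.1650]
  [ 0.1425   0.1175   0.6575]
(I − A)⁻¹ = adj(I−A) / det(I−A) ≈
  [   1.4247     0.1221     0.2578]
  [   0.5970     1.1940     0.2985]
  [   0.2578     0.2126     1.1895]
Δx = (I − A)⁻¹ Δd with Δd having -10 in the Sector 3 component and 0 elsewhere.
So Δx_1 = L_13 · (-10), where L_13 = adj(I−A)_13 / det(I−A) = 0.1425 / 0.55275.
Δx_1 = 0.1425 × (-10) / 0.55275 = -1.425 / 0.55275 ≈ -2.58.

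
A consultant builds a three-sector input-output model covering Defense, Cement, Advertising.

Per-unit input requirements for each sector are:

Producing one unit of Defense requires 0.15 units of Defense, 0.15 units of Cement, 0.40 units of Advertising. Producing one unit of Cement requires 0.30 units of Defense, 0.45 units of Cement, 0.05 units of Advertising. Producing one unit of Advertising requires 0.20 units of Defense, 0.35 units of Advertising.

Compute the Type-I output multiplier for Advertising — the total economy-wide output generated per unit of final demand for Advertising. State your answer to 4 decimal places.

m_3 = 2.4550

I − A =
  [   0.85    -0.30    -0.20]
  [  -0.15     0.55     0.00]
  [  -0.40    -0.05     0.65]
Cofactors of I−A, C_ij = (−1)^(i+j)·(minor ij) (rows/columns in the sector order above):
  C_11 = (0.55)(0.65) − (0.00)(-0.05) = 0.3575
  C_12 = −[(-0.15)(0.65) − (0.00)(-0.40)] = 0.0975
  C_13 = (-0.15)(-0.05) − (0.55)(-0.40) = 0.2275
  C_21 = −[(-0.30)(0.65) − (-0.20)(-0.05)] = 0.2050
  C_22 = (0.85)(0.65) − (-0.20)(-0.40) = 0.4725
  C_23 = −[(0.85)(-0.05) − (-0.30)(-0.40)] = 0.1625
  C_31 = (-0.30)(0.00) − (-0.20)(0.55) = 0.1100
  C_32 = −[(0.85)(0.00) − (-0.20)(-0.15)] = 0.0300
  C_33 = (0.85)(0.55) − (-0.30)(-0.15) = 0.4225
det(I−A) = Σ_j (I−A)_1j·C_1j = (0.85)(0.3575) + (-0.30)(0.0975) + (-0.20)(0.2275) = 0.229125
adj(I−A) = Cᵀ =
  [ 0.3575   0.2050   0.1100]
  [ 0.0975   0.4725   0.0300]
  [ 0.2275   0.1625   0.4225]
(I − A)⁻¹ = adj(I−A) / det(I−A) ≈
  [   1.56028     0.89471     0.48009]
  [   0.42553     2.06219     0.13093]
  [   0.99291     0.70922     1.84397]
The output multiplier for sector j is the column-j sum of the Leontief inverse (I − A)⁻¹ = adj(I−A) / det(I−A).
Column 3 of adj(I−A): (0.1100, 0.0300, 0.4225); det(I−A) = 0.229125.
m_3 = (0.1100 + 0.0300 + 0.4225) / 0.229125 = 0.5625 / 0.229125 ≈ 2.4550.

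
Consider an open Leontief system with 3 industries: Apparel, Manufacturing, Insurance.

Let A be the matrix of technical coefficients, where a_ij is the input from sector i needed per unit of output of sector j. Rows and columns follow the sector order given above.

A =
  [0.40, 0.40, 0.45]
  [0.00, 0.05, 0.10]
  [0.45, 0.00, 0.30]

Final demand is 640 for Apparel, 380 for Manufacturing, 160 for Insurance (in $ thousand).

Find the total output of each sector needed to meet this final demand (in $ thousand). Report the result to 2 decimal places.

I − A =
  [   0.60    -0.40    -0.45]
  [   0.00     0.95    -0.10]
  [  -0.45     0.00     0.70]
Cofactors of I−A, C_ij = (−1)^(i+j)·(minor ij) (rows/columns in the sector order above):
  C_11 = (0.95)(0.70) − (-0.10)(0.00) = 0.6650
  C_12 = −[(0.00)(0.70) − (-0.10)(-0.45)] = 0.0450
  C_13 = (0.00)(0.00) − (0.95)(-0.45) = 0.4275
  C_21 = −[(-0.40)(0.70) − (-0.45)(0.00)] = 0.2800
  C_22 = (0.60)(0.70) − (-0.45)(-0.45) = 0.2175
  C_23 = −[(0.60)(0.00) − (-0.40)(-0.45)] = 0.1800
  C_31 = (-0.40)(-0.10) − (-0.45)(0.95) = 0.4675
  C_32 = −[(0.60)(-0.10) − (-0.45)(0.00)] = 0.0600
  C_33 = (0.60)(0.95) − (-0.40)(0.00) = 0.5700
det(I−A) = Σ_j (I−A)_1j·C_1j = (0.60)(0.6650) + (-0.40)(0.0450) + (-0.45)(0.4275) = 0.188625
adj(I−A) = Cᵀ =
  [ 0.6650   0.2800   0.4675]
  [ 0.0450   0.2175   0.0600]
  [ 0.4275   0.1800   0.5700]
(I − A)⁻¹ = adj(I−A) / det(I−A) ≈
  [   3.5255     1.4844     2.4785]
  [   0.2386     1.1531     0.3181]
  [   2.2664     0.9543     3.0219]
x = (I − A)⁻¹ d = adj(I−A)·d / det(I−A), with det(I−A) = 0.188625:
  x_A = (0.6650·640 + 0.2800·380 + 0.4675·160) / 0.188625 = 606.80 / 0.188625 ≈ 3216.96
  x_M = (0.0450·640 + 0.2175·380 + 0.0600·160) / 0.188625 = 121.05 / 0.188625 ≈ 641.75
  x_I = (0.4275·640 + 0.1800·380 + 0.5700·160) / 0.188625 = 433.20 / 0.188625 ≈ 2296.62

x_A = 3216.96, x_M = 641.75, x_I = 2296.62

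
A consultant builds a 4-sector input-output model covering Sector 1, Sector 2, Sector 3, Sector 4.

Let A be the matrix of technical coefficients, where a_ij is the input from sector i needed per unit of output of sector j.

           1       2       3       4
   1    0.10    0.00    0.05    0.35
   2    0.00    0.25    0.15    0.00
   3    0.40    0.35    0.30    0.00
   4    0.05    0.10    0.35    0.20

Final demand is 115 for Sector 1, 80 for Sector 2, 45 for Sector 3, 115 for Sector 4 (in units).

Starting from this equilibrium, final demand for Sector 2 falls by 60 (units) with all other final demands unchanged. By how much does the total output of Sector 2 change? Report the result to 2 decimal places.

Δx_2 = -91.09

I − A =
  [   0.90     0.00    -0.05    -0.35]
  [   0.00     0.75    -0.15     0.00]
  [  -0.40    -0.35     0.70     0.00]
  [  -0.05    -0.10    -0.35     0.80]
Compute the cofactors C_ij = (−1)^(i+j)·(3×3 minor ij) of I−A; the adjugate is their transpose:
adj(I−A) = Cᵀ =
  [ 0.378000   0.081375   0.127125   0.165375]
  [ 0.048000   0.426750   0.105375   0.021000]
  [ 0.240000   0.259875   0.526875   0.105000]
  [ 0.134625   0.172125   0.251625   0.410250]
det(I−A) = Σ_j (I−A)_1j·C_1j = (0.90)(0.378000) + (0.00)(0.048000) + (-0.05)(0.240000) + (-0.35)(0.134625) = 0.28108125
(I − A)⁻¹ = adj(I−A) / det(I−A) ≈
  [   1.3448     0.2895     0.4523     0.5884]
  [   0.1708     1.5182     0.3749     0.0747]
  [   0.8538     0.9246     1.8745     0.3736]
  [   0.4790     0.6124     0.8952     1.4595]
Δx = (I − A)⁻¹ Δd with Δd having -60 in the Sector 2 component and 0 elsewhere.
So Δx_2 = L_22 · (-60), where L_22 = adj(I−A)_22 / det(I−A) = 0.426750 / 0.28108125.
Δx_2 = 0.426750 × (-60) / 0.28108125 = -25.605 / 0.28108125 ≈ -91.09.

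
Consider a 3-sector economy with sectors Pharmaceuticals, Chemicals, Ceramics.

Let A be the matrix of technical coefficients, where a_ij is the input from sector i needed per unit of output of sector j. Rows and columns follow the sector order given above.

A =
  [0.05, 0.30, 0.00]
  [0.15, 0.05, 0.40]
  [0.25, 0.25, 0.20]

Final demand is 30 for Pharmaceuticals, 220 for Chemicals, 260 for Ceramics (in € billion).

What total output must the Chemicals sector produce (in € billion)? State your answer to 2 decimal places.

I − A =
  [   0.95    -0.30     0.00]
  [  -0.15     0.95    -0.40]
  [  -0.25    -0.25     0.80]
Cofactors of I−A, C_ij = (−1)^(i+j)·(minor ij) (rows/columns in the sector order above):
  C_11 = (0.95)(0.80) − (-0.40)(-0.25) = 0.6600
  C_12 = −[(-0.15)(0.80) − (-0.40)(-0.25)] = 0.2200
  C_13 = (-0.15)(-0.25) − (0.95)(-0.25) = 0.2750
  C_21 = −[(-0.30)(0.80) − (0.00)(-0.25)] = 0.2400
  C_22 = (0.95)(0.80) − (0.00)(-0.25) = 0.7600
  C_23 = −[(0.95)(-0.25) − (-0.30)(-0.25)] = 0.3125
  C_31 = (-0.30)(-0.40) − (0.00)(0.95) = 0.1200
  C_32 = −[(0.95)(-0.40) − (0.00)(-0.15)] = 0.3800
  C_33 = (0.95)(0.95) − (-0.30)(-0.15) = 0.8575
det(I−A) = Σ_j (I−A)_1j·C_1j = (0.95)(0.6600) + (-0.30)(0.2200) + (0.00)(0.2750) = 0.5610
adj(I−A) = Cᵀ =
  [ 0.6600   0.2400   0.1200]
  [ 0.2200   0.7600   0.3800]
  [ 0.2750   0.3125   0.8575]
(I − A)⁻¹ = adj(I−A) / det(I−A) ≈
  [   1.1765     0.4278     0.2139]
  [   0.3922     1.3547     0.6774]
  [   0.4902     0.5570     1.5285]
x = (I − A)⁻¹ d = adj(I−A)·d / det(I−A), with det(I−A) = 0.5610:
  x_1 = (0.6600·30 + 0.2400·220 + 0.1200·260) / 0.5610 = 103.80 / 0.5610 ≈ 185.03
  x_2 = (0.2200·30 + 0.7600·220 + 0.3800·260) / 0.5610 = 272.60 / 0.5610 ≈ 485.92
  x_3 = (0.2750·30 + 0.3125·220 + 0.8575·260) / 0.5610 = 299.95 / 0.5610 ≈ 534.67

x_2 = 485.92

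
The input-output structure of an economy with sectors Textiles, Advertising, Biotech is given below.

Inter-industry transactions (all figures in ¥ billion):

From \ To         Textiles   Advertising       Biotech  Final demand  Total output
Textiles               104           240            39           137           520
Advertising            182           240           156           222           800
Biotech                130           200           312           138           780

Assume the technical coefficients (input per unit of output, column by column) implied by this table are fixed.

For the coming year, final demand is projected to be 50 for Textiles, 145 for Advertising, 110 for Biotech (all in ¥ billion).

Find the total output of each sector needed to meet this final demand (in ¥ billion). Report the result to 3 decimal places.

x_1 = 277.547, x_2 = 489.628, x_3 = 502.990

Technical coefficients a_ij = z_ij / X_j:
  a_11 = 104/520 = 0.20, a_21 = 182/520 = 0.35, a_31 = 130/520 = 0.25
  a_12 = 240/800 = 0.30, a_22 = 240/800 = 0.30, a_32 = 200/800 = 0.25
  a_13 = 39/780 = 0.05, a_23 = 156/780 = 0.20, a_33 = 312/780 = 0.40
I − A =
  [   0.80    -0.30    -0.05]
  [  -0.35     0.70    -0.20]
  [  -0.25    -0.25     0.60]
Cofactors of I−A, C_ij = (−1)^(i+j)·(minor ij) (rows/columns in the sector order above):
  C_11 = (0.70)(0.60) − (-0.20)(-0.25) = 0.3700
  C_12 = −[(-0.35)(0.60) − (-0.20)(-0.25)] = 0.2600
  C_13 = (-0.35)(-0.25) − (0.70)(-0.25) = 0.2625
  C_21 = −[(-0.30)(0.60) − (-0.05)(-0.25)] = 0.1925
  C_22 = (0.80)(0.60) − (-0.05)(-0.25) = 0.4675
  C_23 = −[(0.80)(-0.25) − (-0.30)(-0.25)] = 0.2750
  C_31 = (-0.30)(-0.20) − (-0.05)(0.70) = 0.0950
  C_32 = −[(0.80)(-0.20) − (-0.05)(-0.35)] = 0.1775
  C_33 = (0.80)(0.70) − (-0.30)(-0.35) = 0.4550
det(I−A) = Σ_j (I−A)_1j·C_1j = (0.80)(0.3700) + (-0.30)(0.2600) + (-0.05)(0.2625) = 0.204875
adj(I−A) = Cᵀ =
  [ 0.3700   0.1925   0.0950]
  [ 0.2600   0.4675   0.1775]
  [ 0.2625   0.2750   0.4550]
(I − A)⁻¹ = adj(I−A) / det(I−A) ≈
  [   1.8060     0.9396     0.4637]
  [   1.2691     2.2819     0.8664]
  [   1.2813     1.3423     2.2209]
x = (I − A)⁻¹ d = adj(I−A)·d / det(I−A), with det(I−A) = 0.204875:
  x_1 = (0.3700·50 + 0.1925·145 + 0.0950·110) / 0.204875 = 56.8625 / 0.204875 ≈ 277.547
  x_2 = (0.2600·50 + 0.4675·145 + 0.1775·110) / 0.204875 = 100.3125 / 0.204875 ≈ 489.628
  x_3 = (0.2625·50 + 0.2750·145 + 0.4550·110) / 0.204875 = 103.05 / 0.204875 ≈ 502.990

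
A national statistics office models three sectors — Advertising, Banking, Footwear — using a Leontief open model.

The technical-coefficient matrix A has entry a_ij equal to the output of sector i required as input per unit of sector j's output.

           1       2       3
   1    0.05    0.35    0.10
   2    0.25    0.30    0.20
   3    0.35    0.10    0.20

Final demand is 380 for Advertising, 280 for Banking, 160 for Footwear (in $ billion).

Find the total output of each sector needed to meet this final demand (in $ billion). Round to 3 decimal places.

x_1 = 788.761, x_2 = 868.455, x_3 = 653.640

I − A =
  [   0.95    -0.35    -0.10]
  [  -0.25     0.70    -0.20]
  [  -0.35    -0.10     0.80]
Cofactors of I−A, C_ij = (−1)^(i+j)·(minor ij) (rows/columns in the sector order above):
  C_11 = (0.70)(0.80) − (-0.20)(-0.10) = 0.5400
  C_12 = −[(-0.25)(0.80) − (-0.20)(-0.35)] = 0.2700
  C_13 = (-0.25)(-0.10) − (0.70)(-0.35) = 0.2700
  C_21 = −[(-0.35)(0.80) − (-0.10)(-0.10)] = 0.2900
  C_22 = (0.95)(0.80) − (-0.10)(-0.35) = 0.7250
  C_23 = −[(0.95)(-0.10) − (-0.35)(-0.35)] = 0.2175
  C_31 = (-0.35)(-0.20) − (-0.10)(0.70) = 0.1400
  C_32 = −[(0.95)(-0.20) − (-0.10)(-0.25)] = 0.2150
  C_33 = (0.95)(0.70) − (-0.35)(-0.25) = 0.5775
det(I−A) = Σ_j (I−A)_1j·C_1j = (0.95)(0.5400) + (-0.35)(0.2700) + (-0.10)(0.2700) = 0.3915
adj(I−A) = Cᵀ =
  [ 0.5400   0.2900   0.1400]
  [ 0.2700   0.7250   0.2150]
  [ 0.2700   0.2175   0.5775]
(I − A)⁻¹ = adj(I−A) / det(I−A) ≈
  [   1.3793     0.7407     0.3576]
  [   0.6897     1.8519     0.5492]
  [   0.6897     0.5556     1.4751]
x = (I − A)⁻¹ d = adj(I−A)·d / det(I−A), with det(I−A) = 0.3915:
  x_1 = (0.5400·380 + 0.2900·280 + 0.1400·160) / 0.3915 = 308.80 / 0.3915 ≈ 788.761
  x_2 = (0.2700·380 + 0.7250·280 + 0.2150·160) / 0.3915 = 340.00 / 0.3915 ≈ 868.455
  x_3 = (0.2700·380 + 0.2175·280 + 0.5775·160) / 0.3915 = 255.90 / 0.3915 ≈ 653.640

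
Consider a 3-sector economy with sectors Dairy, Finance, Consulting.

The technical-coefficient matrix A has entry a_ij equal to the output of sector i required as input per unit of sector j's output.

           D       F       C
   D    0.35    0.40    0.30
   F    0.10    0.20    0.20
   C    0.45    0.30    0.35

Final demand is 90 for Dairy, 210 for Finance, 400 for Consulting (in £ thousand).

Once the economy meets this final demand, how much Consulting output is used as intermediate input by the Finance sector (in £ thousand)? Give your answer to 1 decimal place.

z_CF = 345.8

I − A =
  [   0.65    -0.40    -0.30]
  [  -0.10     0.80    -0.20]
  [  -0.45    -0.30     0.65]
Cofactors of I−A, C_ij = (−1)^(i+j)·(minor ij) (rows/columns in the sector order above):
  C_11 = (0.80)(0.65) − (-0.20)(-0.30) = 0.4600
  C_12 = −[(-0.10)(0.65) − (-0.20)(-0.45)] = 0.1550
  C_13 = (-0.10)(-0.30) − (0.80)(-0.45) = 0.3900
  C_21 = −[(-0.40)(0.65) − (-0.30)(-0.30)] = 0.3500
  C_22 = (0.65)(0.65) − (-0.30)(-0.45) = 0.2875
  C_23 = −[(0.65)(-0.30) − (-0.40)(-0.45)] = 0.3750
  C_31 = (-0.40)(-0.20) − (-0.30)(0.80) = 0.3200
  C_32 = −[(0.65)(-0.20) − (-0.30)(-0.10)] = 0.1600
  C_33 = (0.65)(0.80) − (-0.40)(-0.10) = 0.4800
det(I−A) = Σ_j (I−A)_1j·C_1j = (0.65)(0.4600) + (-0.40)(0.1550) + (-0.30)(0.3900) = 0.1200
adj(I−A) = Cᵀ =
  [ 0.4600   0.3500   0.3200]
  [ 0.1550   0.2875   0.1600]
  [ 0.3900   0.3750   0.4800]
(I − A)⁻¹ = adj(I−A) / det(I−A) ≈
  [   3.8333     2.9167     2.6667]
  [   1.2917     2.3958     1.3333]
  [   3.2500     3.1250     4.0000]
First solve x = (I − A)⁻¹ d = adj(I−A)·d / det(I−A); in particular x_F = (0.1550·90 + 0.2875·210 + 0.1600·400) / 0.1200 = 138.325 / 0.1200 ≈ 1152.708.
Intermediate flow from C to F: z_CF = a_CF · x_F = 0.30 × 138.325 / 0.1200 = 41.4975 / 0.1200 ≈ 345.8.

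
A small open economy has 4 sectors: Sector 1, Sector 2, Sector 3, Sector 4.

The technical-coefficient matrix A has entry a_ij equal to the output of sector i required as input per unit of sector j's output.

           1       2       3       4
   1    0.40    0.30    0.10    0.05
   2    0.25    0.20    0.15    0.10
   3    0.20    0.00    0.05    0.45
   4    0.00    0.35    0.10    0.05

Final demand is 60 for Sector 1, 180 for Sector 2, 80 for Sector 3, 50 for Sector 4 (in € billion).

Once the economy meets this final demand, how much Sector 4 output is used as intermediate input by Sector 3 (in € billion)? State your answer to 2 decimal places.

z_43 = 27.68

I − A =
  [   0.60    -0.30    -0.10    -0.05]
  [  -0.25     0.80    -0.15    -0.10]
  [  -0.20     0.00     0.95    -0.45]
  [   0.00    -0.35    -0.10     0.95]
Compute the cofactors C_ij = (−1)^(i+j)·(3×3 minor ij) of I−A; the adjugate is their transpose:
adj(I−A) = Cᵀ =
  [ 0.629125   0.289625   0.124875   0.122750]
  [ 0.244875   0.494500   0.116500   0.120125]
  [ 0.184375   0.155000   0.359375   0.196250]
  [ 0.109625   0.198500   0.080750   0.359750]
det(I−A) = Σ_j (I−A)_1j·C_1j = (0.60)(0.629125) + (-0.30)(0.244875) + (-0.10)(0.184375) + (-0.05)(0.109625) = 0.28009375
(I − A)⁻¹ = adj(I−A) / det(I−A) ≈
  [   2.2461     1.0340     0.4458     0.4382]
  [   0.8743     1.7655     0.4159     0.4289]
  [   0.6583     0.5534     1.2831     0.7007]
  [   0.3914     0.7087     0.2883     1.2844]
First solve x = (I − A)⁻¹ d = adj(I−A)·d / det(I−A); in particular x_3 = (0.184375·60 + 0.155000·180 + 0.359375·80 + 0.196250·50) / 0.28009375 = 77.525 / 0.28009375 ≈ 276.7823.
Intermediate flow from 4 to 3: z_43 = a_43 · x_3 = 0.10 × 77.525 / 0.28009375 = 7.7525 / 0.28009375 ≈ 27.68.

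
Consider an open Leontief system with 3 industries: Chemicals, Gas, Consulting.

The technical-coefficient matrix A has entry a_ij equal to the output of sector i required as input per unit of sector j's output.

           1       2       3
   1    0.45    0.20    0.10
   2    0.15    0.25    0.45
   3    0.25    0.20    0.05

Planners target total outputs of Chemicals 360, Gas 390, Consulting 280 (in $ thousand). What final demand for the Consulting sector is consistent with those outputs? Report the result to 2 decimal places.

d_3 = 98.00

I − A =
  [   0.55    -0.20    -0.10]
  [  -0.15     0.75    -0.45]
  [  -0.25    -0.20     0.95]
d = (I − A) x:
  d_1 = (+0.55)·360 + (-0.20)·390 + (-0.10)·280 = 92.00
  d_2 = (-0.15)·360 + (+0.75)·390 + (-0.45)·280 = 112.50
  d_3 = (-0.25)·360 + (-0.20)·390 + (+0.95)·280 = 98.00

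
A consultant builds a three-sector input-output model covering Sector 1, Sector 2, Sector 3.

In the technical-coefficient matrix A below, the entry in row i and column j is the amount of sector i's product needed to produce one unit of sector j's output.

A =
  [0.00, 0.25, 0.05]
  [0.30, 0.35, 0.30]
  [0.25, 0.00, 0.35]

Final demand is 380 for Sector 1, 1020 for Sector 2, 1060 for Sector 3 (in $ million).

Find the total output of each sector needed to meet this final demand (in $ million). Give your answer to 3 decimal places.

I − A =
  [   1.00    -0.25    -0.05]
  [  -0.30     0.65    -0.30]
  [  -0.25     0.00     0.65]
Cofactors of I−A, C_ij = (−1)^(i+j)·(minor ij) (rows/columns in the sector order above):
  C_11 = (0.65)(0.65) − (-0.30)(0.00) = 0.4225
  C_12 = −[(-0.30)(0.65) − (-0.30)(-0.25)] = 0.2700
  C_13 = (-0.30)(0.00) − (0.65)(-0.25) = 0.1625
  C_21 = −[(-0.25)(0.65) − (-0.05)(0.00)] = 0.1625
  C_22 = (1.00)(0.65) − (-0.05)(-0.25) = 0.6375
  C_23 = −[(1.00)(0.00) − (-0.25)(-0.25)] = 0.0625
  C_31 = (-0.25)(-0.30) − (-0.05)(0.65) = 0.1075
  C_32 = −[(1.00)(-0.30) − (-0.05)(-0.30)] = 0.3150
  C_33 = (1.00)(0.65) − (-0.25)(-0.30) = 0.5750
det(I−A) = Σ_j (I−A)_1j·C_1j = (1.00)(0.4225) + (-0.25)(0.2700) + (-0.05)(0.1625) = 0.346875
adj(I−A) = Cᵀ =
  [ 0.4225   0.1625   0.1075]
  [ 0.2700   0.6375   0.3150]
  [ 0.1625   0.0625   0.5750]
(I − A)⁻¹ = adj(I−A) / det(I−A) ≈
  [   1.2180     0.4685     0.3099]
  [   0.7784     1.8378     0.9081]
  [   0.4685     0.1802     1.6577]
x = (I − A)⁻¹ d = adj(I−A)·d / det(I−A), with det(I−A) = 0.346875:
  x_1 = (0.4225·380 + 0.1625·1020 + 0.1075·1060) / 0.346875 = 440.25 / 0.346875 ≈ 1269.189
  x_2 = (0.2700·380 + 0.6375·1020 + 0.3150·1060) / 0.346875 = 1086.75 / 0.346875 ≈ 3132.973
  x_3 = (0.1625·380 + 0.0625·1020 + 0.5750·1060) / 0.346875 = 735.00 / 0.346875 ≈ 2118.919

x_1 = 1269.189, x_2 = 3132.973, x_3 = 2118.919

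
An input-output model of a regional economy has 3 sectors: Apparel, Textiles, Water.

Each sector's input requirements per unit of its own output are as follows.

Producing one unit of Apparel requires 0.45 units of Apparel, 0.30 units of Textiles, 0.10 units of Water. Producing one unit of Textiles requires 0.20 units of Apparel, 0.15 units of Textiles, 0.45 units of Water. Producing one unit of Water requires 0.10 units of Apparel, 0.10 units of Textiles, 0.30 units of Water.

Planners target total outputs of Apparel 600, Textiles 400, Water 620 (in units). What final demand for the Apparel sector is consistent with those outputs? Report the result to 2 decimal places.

d_1 = 188.00

I − A =
  [   0.55    -0.20    -0.10]
  [  -0.30     0.85    -0.10]
  [  -0.10    -0.45     0.70]
d = (I − A) x:
  d_1 = (+0.55)·600 + (-0.20)·400 + (-0.10)·620 = 188.00
  d_2 = (-0.30)·600 + (+0.85)·400 + (-0.10)·620 = 98.00
  d_3 = (-0.10)·600 + (-0.45)·400 + (+0.70)·620 = 194.00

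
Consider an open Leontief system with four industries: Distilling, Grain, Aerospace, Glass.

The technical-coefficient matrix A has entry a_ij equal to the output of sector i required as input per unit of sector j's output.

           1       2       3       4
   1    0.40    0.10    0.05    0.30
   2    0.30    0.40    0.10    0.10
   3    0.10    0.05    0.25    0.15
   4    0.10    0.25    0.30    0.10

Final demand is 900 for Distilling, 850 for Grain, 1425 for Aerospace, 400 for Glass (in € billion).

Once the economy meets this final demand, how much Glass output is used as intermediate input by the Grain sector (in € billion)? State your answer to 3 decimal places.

z_42 = 1169.685

I − A =
  [   0.60    -0.10    -0.05    -0.30]
  [  -0.30     0.60    -0.10    -0.10]
  [  -0.10    -0.05     0.75    -0.15]
  [  -0.10    -0.25    -0.30     0.90]
Compute the cofactors C_ij = (−1)^(i+j)·(3×3 minor ij) of I−A; the adjugate is their transpose:
adj(I−A) = Cᵀ =
  [ 0.349500   0.127875   0.099250   0.147250]
  [ 0.210000   0.341250   0.110000   0.126250]
  [ 0.085750   0.066000   0.240500   0.076000]
  [ 0.125750   0.131000   0.121750   0.239750]
det(I−A) = Σ_j (I−A)_1j·C_1j = (0.60)(0.349500) + (-0.10)(0.210000) + (-0.05)(0.085750) + (-0.30)(0.125750) = 0.1466875
(I − A)⁻¹ = adj(I−A) / det(I−A) ≈
  [   2.3826     0.8718     0.6766     1.0038]
  [   1.4316     2.3264     0.7499     0.8607]
  [   0.5846     0.4499     1.6395     0.5181]
  [   0.8573     0.8931     0.8300     1.6344]
First solve x = (I − A)⁻¹ d = adj(I−A)·d / det(I−A); in particular x_2 = (0.210000·900 + 0.341250·850 + 0.110000·1425 + 0.126250·400) / 0.1466875 = 686.3125 / 0.1466875 ≈ 4678.73882.
Intermediate flow from 4 to 2: z_42 = a_42 · x_2 = 0.25 × 686.3125 / 0.1466875 = 171.578125 / 0.1466875 ≈ 1169.685.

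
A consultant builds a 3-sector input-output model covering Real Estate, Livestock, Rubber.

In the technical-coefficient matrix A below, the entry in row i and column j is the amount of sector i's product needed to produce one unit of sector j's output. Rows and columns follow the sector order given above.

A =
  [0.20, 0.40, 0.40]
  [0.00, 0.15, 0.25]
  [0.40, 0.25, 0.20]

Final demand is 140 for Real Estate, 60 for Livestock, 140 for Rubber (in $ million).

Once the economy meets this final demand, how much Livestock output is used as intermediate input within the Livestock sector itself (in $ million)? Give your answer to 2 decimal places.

z_22 = 33.40

I − A =
  [   0.80    -0.40    -0.40]
  [   0.00     0.85    -0.25]
  [  -0.40    -0.25     0.80]
Cofactors of I−A, C_ij = (−1)^(i+j)·(minor ij) (rows/columns in the sector order above):
  C_11 = (0.85)(0.80) − (-0.25)(-0.25) = 0.6175
  C_12 = −[(0.00)(0.80) − (-0.25)(-0.40)] = 0.1000
  C_13 = (0.00)(-0.25) − (0.85)(-0.40) = 0.3400
  C_21 = −[(-0.40)(0.80) − (-0.40)(-0.25)] = 0.4200
  C_22 = (0.80)(0.80) − (-0.40)(-0.40) = 0.4800
  C_23 = −[(0.80)(-0.25) − (-0.40)(-0.40)] = 0.3600
  C_31 = (-0.40)(-0.25) − (-0.40)(0.85) = 0.4400
  C_32 = −[(0.80)(-0.25) − (-0.40)(0.00)] = 0.2000
  C_33 = (0.80)(0.85) − (-0.40)(0.00) = 0.6800
det(I−A) = Σ_j (I−A)_1j·C_1j = (0.80)(0.6175) + (-0.40)(0.1000) + (-0.40)(0.3400) = 0.3180
adj(I−A) = Cᵀ =
  [ 0.6175   0.4200   0.4400]
  [ 0.1000   0.4800   0.2000]
  [ 0.3400   0.3600   0.6800]
(I − A)⁻¹ = adj(I−A) / det(I−A) ≈
  [   1.9418     1.3208     1.3836]
  [   0.3145     1.5094     0.6289]
  [   1.0692     1.1321     2.1384]
First solve x = (I − A)⁻¹ d = adj(I−A)·d / det(I−A); in particular x_2 = (0.1000·140 + 0.4800·60 + 0.2000·140) / 0.3180 = 70.80 / 0.3180 ≈ 222.6415.
Intermediate flow from 2 to 2: z_22 = a_22 · x_2 = 0.15 × 70.80 / 0.3180 = 10.62 / 0.3180 ≈ 33.40.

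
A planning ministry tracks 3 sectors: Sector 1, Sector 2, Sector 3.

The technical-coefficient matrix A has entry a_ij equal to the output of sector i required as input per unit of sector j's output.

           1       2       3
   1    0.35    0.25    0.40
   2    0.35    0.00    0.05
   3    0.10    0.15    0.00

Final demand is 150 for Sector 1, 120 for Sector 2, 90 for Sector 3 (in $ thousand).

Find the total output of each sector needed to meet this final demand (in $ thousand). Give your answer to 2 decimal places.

I − A =
  [   0.65    -0.25    -0.40]
  [  -0.35     1.00    -0.05]
  [  -0.10    -0.15     1.00]
Cofactors of I−A, C_ij = (−1)^(i+j)·(minor ij) (rows/columns in the sector order above):
  C_11 = (1.00)(1.00) − (-0.05)(-0.15) = 0.9925
  C_12 = −[(-0.35)(1.00) − (-0.05)(-0.10)] = 0.3550
  C_13 = (-0.35)(-0.15) − (1.00)(-0.10) = 0.1525
  C_21 = −[(-0.25)(1.00) − (-0.40)(-0.15)] = 0.3100
  C_22 = (0.65)(1.00) − (-0.40)(-0.10) = 0.6100
  C_23 = −[(0.65)(-0.15) − (-0.25)(-0.10)] = 0.1225
  C_31 = (-0.25)(-0.05) − (-0.40)(1.00) = 0.4125
  C_32 = −[(0.65)(-0.05) − (-0.40)(-0.35)] = 0.1725
  C_33 = (0.65)(1.00) − (-0.25)(-0.35) = 0.5625
det(I−A) = Σ_j (I−A)_1j·C_1j = (0.65)(0.9925) + (-0.25)(0.3550) + (-0.40)(0.1525) = 0.495375
adj(I−A) = Cᵀ =
  [ 0.9925   0.3100   0.4125]
  [ 0.3550   0.6100   0.1725]
  [ 0.1525   0.1225   0.5625]
(I − A)⁻¹ = adj(I−A) / det(I−A) ≈
  [   2.0035     0.6258     0.8327]
  [   0.7166     1.2314     0.3482]
  [   0.3078     0.2473     1.1355]
x = (I − A)⁻¹ d = adj(I−A)·d / det(I−A), with det(I−A) = 0.495375:
  x_1 = (0.9925·150 + 0.3100·120 + 0.4125·90) / 0.495375 = 223.20 / 0.495375 ≈ 450.57
  x_2 = (0.3550·150 + 0.6100·120 + 0.1725·90) / 0.495375 = 141.975 / 0.495375 ≈ 286.60
  x_3 = (0.1525·150 + 0.1225·120 + 0.5625·90) / 0.495375 = 88.20 / 0.495375 ≈ 178.05

x_1 = 450.57, x_2 = 286.60, x_3 = 178.05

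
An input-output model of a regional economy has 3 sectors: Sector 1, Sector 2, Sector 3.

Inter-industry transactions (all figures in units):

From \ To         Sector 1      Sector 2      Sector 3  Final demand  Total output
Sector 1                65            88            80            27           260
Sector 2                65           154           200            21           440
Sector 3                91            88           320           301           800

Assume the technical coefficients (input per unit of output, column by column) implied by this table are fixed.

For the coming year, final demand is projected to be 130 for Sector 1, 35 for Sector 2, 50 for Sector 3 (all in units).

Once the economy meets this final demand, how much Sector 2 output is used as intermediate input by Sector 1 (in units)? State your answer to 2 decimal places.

Technical coefficients a_ij = z_ij / X_j:
  a_11 = 65/260 = 0.25, a_21 = 65/260 = 0.25, a_31 = 91/260 = 0.35
  a_12 = 88/440 = 0.20, a_22 = 154/440 = 0.35, a_32 = 88/440 = 0.20
  a_13 = 80/800 = 0.10, a_23 = 200/800 = 0.25, a_33 = 320/800 = 0.40
I − A =
  [   0.75    -0.20    -0.10]
  [  -0.25     0.65    -0.25]
  [  -0.35    -0.20     0.60]
Cofactors of I−A, C_ij = (−1)^(i+j)·(minor ij) (rows/columns in the sector order above):
  C_11 = (0.65)(0.60) − (-0.25)(-0.20) = 0.3400
  C_12 = −[(-0.25)(0.60) − (-0.25)(-0.35)] = 0.2375
  C_13 = (-0.25)(-0.20) − (0.65)(-0.35) = 0.2775
  C_21 = −[(-0.20)(0.60) − (-0.10)(-0.20)] = 0.1400
  C_22 = (0.75)(0.60) − (-0.10)(-0.35) = 0.4150
  C_23 = −[(0.75)(-0.20) − (-0.20)(-0.35)] = 0.2200
  C_31 = (-0.20)(-0.25) − (-0.10)(0.65) = 0.1150
  C_32 = −[(0.75)(-0.25) − (-0.10)(-0.25)] = 0.2125
  C_33 = (0.75)(0.65) − (-0.20)(-0.25) = 0.4375
det(I−A) = Σ_j (I−A)_1j·C_1j = (0.75)(0.3400) + (-0.20)(0.2375) + (-0.10)(0.2775) = 0.17975
adj(I−A) = Cᵀ =
  [ 0.3400   0.1400   0.1150]
  [ 0.2375   0.4150   0.2125]
  [ 0.2775   0.2200   0.4375]
(I − A)⁻¹ = adj(I−A) / det(I−A) ≈
  [   1.8915     0.7789     0.6398]
  [   1.3213     2.3088     1.1822]
  [   1.5438     1.2239     2.4339]
First solve x = (I − A)⁻¹ d = adj(I−A)·d / det(I−A); in particular x_1 = (0.3400·130 + 0.1400·35 + 0.1150·50) / 0.17975 = 54.85 / 0.17975 ≈ 305.1460.
Intermediate flow from 2 to 1: z_21 = a_21 · x_1 = 0.25 × 54.85 / 0.17975 = 13.7125 / 0.17975 ≈ 76.29.

z_21 = 76.29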